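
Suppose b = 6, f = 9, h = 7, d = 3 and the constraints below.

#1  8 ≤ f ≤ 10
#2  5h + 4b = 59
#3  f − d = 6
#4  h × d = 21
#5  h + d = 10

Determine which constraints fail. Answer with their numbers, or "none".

#1 f = 9 lies in [8, 10] — holds.
#2 5h + 4b = 5(7) + 4(6) = 59 — holds.
#3 f − d = 9 − 3 = 6 — holds.
#4 h × d = 7 × 3 = 21 — holds.
#5 h + d = 7 + 3 = 10 — holds.

All constraints are satisfied.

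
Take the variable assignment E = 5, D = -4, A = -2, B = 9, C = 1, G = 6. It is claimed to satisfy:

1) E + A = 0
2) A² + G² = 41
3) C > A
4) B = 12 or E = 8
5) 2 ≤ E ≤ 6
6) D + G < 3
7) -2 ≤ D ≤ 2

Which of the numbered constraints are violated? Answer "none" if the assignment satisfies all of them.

1) E + A = 5 + (-2) = 3, not 0  false
2) A² + G² = (-2)² + 6² = 4 + 36 = 40, not 41  false
3) C = 1, A = -2; 1 > -2  true
4) B = 9 ≠ 12 and E = 5 ≠ 8; both disjuncts false  false
5) E = 5 lies in [2, 6]  true
6) D + G = -4 + 6 = 2; 2 < 3  true
7) D = -4 is outside [-2, 2]  false

Constraints 1, 2, 4, and 7 do not hold.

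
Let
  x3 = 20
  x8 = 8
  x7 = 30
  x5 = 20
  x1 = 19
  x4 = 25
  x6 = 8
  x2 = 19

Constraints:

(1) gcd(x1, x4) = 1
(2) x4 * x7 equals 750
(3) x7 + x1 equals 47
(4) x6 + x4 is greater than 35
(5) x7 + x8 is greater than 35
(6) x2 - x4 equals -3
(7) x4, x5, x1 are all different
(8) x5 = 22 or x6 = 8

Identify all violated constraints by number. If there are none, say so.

(1) gcd(19, 25) = 1  OK
(2) x4 * x7 = 25 * 30 = 750  OK
(3) x7 + x1 = 30 + 19 = 49, not 47  FAIL
(4) x6 + x4 = 8 + 25 = 33; 33 ≤ 35, bound 35 not met  FAIL
(5) x7 + x8 = 30 + 8 = 38; 38 > 35  OK
(6) x2 - x4 = 19 - 25 = -6, not -3  FAIL
(7) values 25, 20, 19 are pairwise distinct  OK
(8) x5 = 20 ≠ 22, but x6 = 8 = 8 (second disjunct)  OK

No — constraints 3, 4, and 6 are not satisfied.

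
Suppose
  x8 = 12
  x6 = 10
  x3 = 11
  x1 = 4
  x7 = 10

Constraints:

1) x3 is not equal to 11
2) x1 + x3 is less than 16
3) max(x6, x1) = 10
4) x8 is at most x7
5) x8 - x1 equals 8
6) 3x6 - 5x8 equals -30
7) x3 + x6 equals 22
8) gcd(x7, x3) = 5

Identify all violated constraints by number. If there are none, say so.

Constraints 1, 4, 7, and 8 do not hold.

1) x3 = 11, but 11 is required to differ  false
2) x1 + x3 = 4 + 11 = 15; 15 < 16  true
3) max(10, 4) = 10  true
4) x8 = 12, x7 = 10; 12 > 10 (want ≤)  false
5) x8 - x1 = 12 - 4 = 8  true
6) 3x6 - 5x8 = 3(10) - 5(12) = -30  true
7) x3 + x6 = 11 + 10 = 21, not 22  false
8) gcd(10, 11) = 1, not 5  false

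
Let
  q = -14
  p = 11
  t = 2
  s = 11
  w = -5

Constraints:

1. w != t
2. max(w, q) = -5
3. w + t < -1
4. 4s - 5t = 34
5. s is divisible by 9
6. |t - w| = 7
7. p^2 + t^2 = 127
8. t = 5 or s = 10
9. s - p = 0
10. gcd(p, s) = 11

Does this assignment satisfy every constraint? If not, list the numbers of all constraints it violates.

1. w = -5, t = 2; distinct  holds
2. max(-5, -14) = -5  holds
3. w + t = -5 + 2 = -3; -3 < -1  holds
4. 4s - 5t = 4(11) - 5(2) = 34  holds
5. 11 = 9*1 + 2, so 9 does not divide 11  fails
6. |2 - (-5)| = 7  holds
7. p^2 + t^2 = 11^2 + 2^2 = 121 + 4 = 125, not 127  fails
8. t = 2 ≠ 5 and s = 11 ≠ 10; both disjuncts false  fails
9. s - p = 11 - 11 = 0  holds
10. gcd(11, 11) = 11  holds

Constraints 5, 7, and 8 do not hold.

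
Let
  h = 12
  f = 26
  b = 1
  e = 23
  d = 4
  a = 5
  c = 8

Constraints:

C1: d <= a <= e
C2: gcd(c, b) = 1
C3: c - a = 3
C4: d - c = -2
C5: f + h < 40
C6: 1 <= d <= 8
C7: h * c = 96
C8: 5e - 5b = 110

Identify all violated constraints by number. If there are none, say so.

Constraint 4 does not hold.

C1: values 4 <= 5 <= 23  ✓
C2: gcd(8, 1) = 1  ✓
C3: c - a = 8 - 5 = 3  ✓
C4: d - c = 4 - 8 = -4, not -2  ✗
C5: f + h = 26 + 12 = 38; 38 < 40  ✓
C6: d = 4 lies in [1, 8]  ✓
C7: h * c = 12 * 8 = 96  ✓
C8: 5e - 5b = 5(23) - 5(1) = 110  ✓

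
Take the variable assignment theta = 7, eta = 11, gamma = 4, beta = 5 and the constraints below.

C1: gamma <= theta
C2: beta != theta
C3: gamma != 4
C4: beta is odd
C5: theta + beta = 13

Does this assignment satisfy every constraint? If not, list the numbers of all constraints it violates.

No — constraints 3, 5 are not satisfied.

C1: gamma = 4, theta = 7; 4 ≤ 7 — satisfied.
C2: beta = 5, theta = 7; distinct — satisfied.
C3: gamma = 4, but 4 is required to differ — violated.
C4: beta = 5 is odd — satisfied.
C5: theta + beta = 7 + 5 = 12, not 13 — violated.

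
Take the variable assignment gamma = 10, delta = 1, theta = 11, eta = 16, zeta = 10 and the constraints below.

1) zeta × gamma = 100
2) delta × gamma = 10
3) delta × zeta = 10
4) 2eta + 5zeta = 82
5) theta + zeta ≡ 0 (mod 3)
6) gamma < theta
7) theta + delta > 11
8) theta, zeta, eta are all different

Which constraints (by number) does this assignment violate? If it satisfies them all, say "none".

All constraints are satisfied.

1) zeta × gamma = 10 × 10 = 100 — OK.
2) delta × gamma = 1 × 10 = 10 — OK.
3) delta × zeta = 1 × 10 = 10 — OK.
4) 2eta + 5zeta = 2(16) + 5(10) = 82 — OK.
5) theta + zeta = 21; 21 mod 3 = 0 — OK.
6) gamma = 10, theta = 11; 10 < 11 — OK.
7) theta + delta = 11 + 1 = 12; 12 > 11 — OK.
8) values 11, 10, 16 are pairwise distinct — OK.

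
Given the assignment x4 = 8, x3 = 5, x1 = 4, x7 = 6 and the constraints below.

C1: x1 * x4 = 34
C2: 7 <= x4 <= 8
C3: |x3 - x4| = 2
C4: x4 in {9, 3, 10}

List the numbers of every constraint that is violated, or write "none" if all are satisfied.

C1: x1 * x4 = 4 * 8 = 32, not 34 — fails.
C2: x4 = 8 lies in [7, 8] — holds.
C3: |5 - 8| = 3, not 2 — fails.
C4: x4 = 8 is not in {9, 3, 10} — fails.

No — constraints 1, 3, and 4 are not satisfied.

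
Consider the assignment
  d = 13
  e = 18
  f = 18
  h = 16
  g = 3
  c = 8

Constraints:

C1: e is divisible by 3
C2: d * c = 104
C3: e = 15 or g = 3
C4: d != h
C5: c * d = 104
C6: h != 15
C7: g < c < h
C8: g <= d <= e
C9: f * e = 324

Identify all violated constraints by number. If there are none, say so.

C1: 18 / 3 = 6, so 3 divides 18 — OK.
C2: d * c = 13 * 8 = 104 — OK.
C3: e = 18 ≠ 15, but g = 3 = 3 (second disjunct) — OK.
C4: d = 13, h = 16; distinct — OK.
C5: c * d = 8 * 13 = 104 — OK.
C6: h = 16, and 16 ≠ 15 — OK.
C7: values 3 < 8 < 16 — OK.
C8: values 3 <= 13 <= 18 — OK.
C9: f * e = 18 * 18 = 324 — OK.

The assignment satisfies every constraint.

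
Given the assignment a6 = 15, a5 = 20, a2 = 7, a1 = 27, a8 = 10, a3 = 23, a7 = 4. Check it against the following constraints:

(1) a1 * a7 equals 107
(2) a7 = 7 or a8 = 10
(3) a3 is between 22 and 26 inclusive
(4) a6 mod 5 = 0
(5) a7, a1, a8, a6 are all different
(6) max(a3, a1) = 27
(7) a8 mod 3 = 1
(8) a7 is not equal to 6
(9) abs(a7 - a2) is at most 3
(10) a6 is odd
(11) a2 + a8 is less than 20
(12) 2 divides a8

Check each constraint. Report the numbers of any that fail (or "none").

(1) a1 * a7 = 27 * 4 = 108, not 107  fails
(2) a7 = 4 ≠ 7, but a8 = 10 = 10 (second disjunct)  holds
(3) a3 = 23 lies in [22, 26]  holds
(4) 15 mod 5 = 0  holds
(5) values 4, 27, 10, 15 are pairwise distinct  holds
(6) max(23, 27) = 27  holds
(7) 10 mod 3 = 1  holds
(8) a7 = 4, and 4 ≠ 6  holds
(9) abs(4 - 7) = 3; 3 ≤ 3  holds
(10) a6 = 15 is odd  holds
(11) a2 + a8 = 7 + 10 = 17; 17 < 20  holds
(12) 10 / 2 = 5, so 2 divides 10  holds

Violated: 1.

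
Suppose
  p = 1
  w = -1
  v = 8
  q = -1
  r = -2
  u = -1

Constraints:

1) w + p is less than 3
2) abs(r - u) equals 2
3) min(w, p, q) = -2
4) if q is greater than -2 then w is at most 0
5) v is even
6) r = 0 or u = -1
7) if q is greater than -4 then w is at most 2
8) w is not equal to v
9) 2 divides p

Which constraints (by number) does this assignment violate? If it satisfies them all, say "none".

1) w + p = -1 + 1 = 0; 0 < 3 — holds.
2) abs(-2 - (-1)) = 1, not 2 — does not hold.
3) min(-1, 1, -1) = -1, not -2 — does not hold.
4) q = -1 > -2, so we need w ≤ 0; w = -1 ≤ 0 — holds.
5) v = 8 is even — holds.
6) r = -2 ≠ 0, but u = -1 = -1 (second disjunct) — holds.
7) q = -1 > -4, so we need w ≤ 2; w = -1 ≤ 2 — holds.
8) w = -1, v = 8; distinct — holds.
9) 1 = 2*0 + 1, so 2 does not divide 1 — does not hold.

Constraints 2, 3, 9 are violated.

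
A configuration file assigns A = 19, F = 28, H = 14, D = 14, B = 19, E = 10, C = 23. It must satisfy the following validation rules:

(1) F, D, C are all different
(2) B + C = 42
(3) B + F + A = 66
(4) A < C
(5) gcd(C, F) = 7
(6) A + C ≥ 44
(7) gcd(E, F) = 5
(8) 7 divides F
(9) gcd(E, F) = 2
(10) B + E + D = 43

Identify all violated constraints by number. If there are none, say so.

(1) values 28, 14, 23 are pairwise distinct — holds.
(2) B + C = 19 + 23 = 42 — holds.
(3) B + F + A = 19 + 28 + 19 = 66 — holds.
(4) A = 19, C = 23; 19 < 23 — holds.
(5) gcd(23, 28) = 1, not 7 — fails.
(6) A + C = 19 + 23 = 42; 42 < 44, bound 44 not met — fails.
(7) gcd(10, 28) = 2, not 5 — fails.
(8) 28 / 7 = 4, so 7 divides 28 — holds.
(9) gcd(10, 28) = 2 — holds.
(10) B + E + D = 19 + 10 + 14 = 43 — holds.

Constraints 5, 6, and 7 do not hold.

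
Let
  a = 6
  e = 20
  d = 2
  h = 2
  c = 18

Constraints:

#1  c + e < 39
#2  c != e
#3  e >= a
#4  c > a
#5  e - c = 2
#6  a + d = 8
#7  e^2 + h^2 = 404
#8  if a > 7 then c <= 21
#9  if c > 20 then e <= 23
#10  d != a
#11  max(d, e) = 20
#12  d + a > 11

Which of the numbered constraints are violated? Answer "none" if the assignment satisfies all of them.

#1 c + e = 18 + 20 = 38; 38 < 39  ✓
#2 c = 18, e = 20; distinct  ✓
#3 e = 20, a = 6; 20 ≥ 6  ✓
#4 c = 18, a = 6; 18 > 6  ✓
#5 e - c = 20 - 18 = 2  ✓
#6 a + d = 6 + 2 = 8  ✓
#7 e^2 + h^2 = 20^2 + 2^2 = 400 + 4 = 404  ✓
#8 a = 6, not > 7; antecedent false, conditional vacuously true  ✓
#9 c = 18, not > 20; antecedent false, conditional vacuously true  ✓
#10 d = 2, a = 6; distinct  ✓
#11 max(2, 20) = 20  ✓
#12 d + a = 2 + 6 = 8; 8 ≤ 11, bound 11 not met  ✗

Violated: 12.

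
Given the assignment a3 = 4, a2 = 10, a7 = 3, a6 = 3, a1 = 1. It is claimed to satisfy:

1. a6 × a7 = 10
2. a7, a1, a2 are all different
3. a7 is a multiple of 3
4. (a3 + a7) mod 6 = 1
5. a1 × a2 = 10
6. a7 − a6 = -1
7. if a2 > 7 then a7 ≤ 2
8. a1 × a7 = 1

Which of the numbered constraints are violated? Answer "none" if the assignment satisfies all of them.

No — constraints 1, 6, 7, 8 are not satisfied.

1. a6 × a7 = 3 × 3 = 9, not 10  ✘
2. values 3, 1, 10 are pairwise distinct  ✔
3. 3 / 3 = 1, so 3 divides 3  ✔
4. a3 + a7 = 7; 7 mod 6 = 1  ✔
5. a1 × a2 = 1 × 10 = 10  ✔
6. a7 − a6 = 3 − 3 = 0, not -1  ✘
7. a2 = 10 > 7, so we need a7 ≤ 2; but a7 = 3 > 2  ✘
8. a1 × a7 = 1 × 3 = 3, not 1  ✘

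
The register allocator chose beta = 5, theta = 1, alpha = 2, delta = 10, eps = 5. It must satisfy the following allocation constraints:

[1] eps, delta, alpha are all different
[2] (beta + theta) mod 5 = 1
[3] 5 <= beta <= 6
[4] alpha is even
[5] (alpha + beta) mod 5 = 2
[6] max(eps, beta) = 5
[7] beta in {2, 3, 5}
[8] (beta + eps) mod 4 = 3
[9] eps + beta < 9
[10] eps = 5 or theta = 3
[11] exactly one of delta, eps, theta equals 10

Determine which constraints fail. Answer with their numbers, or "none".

Constraints 8, 9 are violated.

[1] values 5, 10, 2 are pairwise distinct — OK.
[2] beta + theta = 6; 6 mod 5 = 1 — OK.
[3] beta = 5 lies in [5, 6] — OK.
[4] alpha = 2 is even — OK.
[5] alpha + beta = 7; 7 mod 5 = 2 — OK.
[6] max(5, 5) = 5 — OK.
[7] beta = 5 is in {2, 3, 5} — OK.
[8] beta + eps = 10; 10 mod 4 = 2, not 3 — violated.
[9] eps + beta = 5 + 5 = 10; 10 ≥ 9, bound 9 not met — violated.
[10] eps = 5 = 5 (first disjunct) — OK.
[11] delta=10, eps=5, theta=1; 1 of them equals 10 — OK.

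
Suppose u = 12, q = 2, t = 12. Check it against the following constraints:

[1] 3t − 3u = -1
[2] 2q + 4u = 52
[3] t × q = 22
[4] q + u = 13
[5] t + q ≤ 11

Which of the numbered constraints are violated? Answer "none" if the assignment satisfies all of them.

[1] 3t − 3u = 3(12) − 3(12) = 0, not -1 — fails.
[2] 2q + 4u = 2(2) + 4(12) = 52 — holds.
[3] t × q = 12 × 2 = 24, not 22 — fails.
[4] q + u = 2 + 12 = 14, not 13 — fails.
[5] t + q = 12 + 2 = 14; 14 > 11, bound 11 not met — fails.

Constraints 1, 3, 4, 5 are violated.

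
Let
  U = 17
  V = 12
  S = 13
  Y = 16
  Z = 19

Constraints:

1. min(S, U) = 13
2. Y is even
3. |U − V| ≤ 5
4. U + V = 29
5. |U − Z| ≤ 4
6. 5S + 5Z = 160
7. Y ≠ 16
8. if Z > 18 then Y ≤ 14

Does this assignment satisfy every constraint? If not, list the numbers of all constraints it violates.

Constraints 7 and 8 do not hold.

1. min(13, 17) = 13  ✓
2. Y = 16 is even  ✓
3. |17 − 12| = 5; 5 ≤ 5  ✓
4. U + V = 17 + 12 = 29  ✓
5. |17 − 19| = 2; 2 ≤ 4  ✓
6. 5S + 5Z = 5(13) + 5(19) = 160  ✓
7. Y = 16, but 16 is required to differ  ✗
8. Z = 19 > 18, so we need Y ≤ 14; but Y = 16 > 14  ✗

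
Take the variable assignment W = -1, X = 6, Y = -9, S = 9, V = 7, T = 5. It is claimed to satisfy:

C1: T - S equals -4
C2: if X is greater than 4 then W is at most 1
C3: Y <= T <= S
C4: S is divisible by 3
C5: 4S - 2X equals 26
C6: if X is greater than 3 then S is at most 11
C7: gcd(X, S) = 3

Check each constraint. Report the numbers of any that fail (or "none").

Constraint 5 does not hold.

C1: T - S = 5 - 9 = -4  ✔
C2: X = 6 > 4, so we need W ≤ 1; W = -1 ≤ 1  ✔
C3: values -9 <= 5 <= 9  ✔
C4: 9 / 3 = 3, so 3 divides 9  ✔
C5: 4S - 2X = 4(9) - 2(6) = 24, not 26  ✘
C6: X = 6 > 3, so we need S ≤ 11; S = 9 ≤ 11  ✔
C7: gcd(6, 9) = 3  ✔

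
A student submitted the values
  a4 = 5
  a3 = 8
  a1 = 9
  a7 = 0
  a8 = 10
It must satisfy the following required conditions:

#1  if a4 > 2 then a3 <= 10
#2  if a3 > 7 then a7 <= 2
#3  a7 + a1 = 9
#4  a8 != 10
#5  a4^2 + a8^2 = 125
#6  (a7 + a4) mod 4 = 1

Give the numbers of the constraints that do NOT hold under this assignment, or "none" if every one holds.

No — constraint 4 is not satisfied.

#1 a4 = 5 > 2, so we need a3 ≤ 10; a3 = 8 ≤ 10  ✔
#2 a3 = 8 > 7, so we need a7 ≤ 2; a7 = 0 ≤ 2  ✔
#3 a7 + a1 = 0 + 9 = 9  ✔
#4 a8 = 10, but 10 is required to differ  ✘
#5 a4^2 + a8^2 = 5^2 + 10^2 = 25 + 100 = 125  ✔
#6 a7 + a4 = 5; 5 mod 4 = 1  ✔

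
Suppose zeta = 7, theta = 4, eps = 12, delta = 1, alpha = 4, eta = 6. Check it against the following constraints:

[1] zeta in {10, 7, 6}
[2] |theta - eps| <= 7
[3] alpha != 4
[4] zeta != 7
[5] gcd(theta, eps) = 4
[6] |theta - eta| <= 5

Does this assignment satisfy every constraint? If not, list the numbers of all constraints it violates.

Violated: 2, 3, and 4.

[1] zeta = 7 is in {10, 7, 6}  holds
[2] |4 - 12| = 8; 8 > 7, exceeds bound 7  fails
[3] alpha = 4, but 4 is required to differ  fails
[4] zeta = 7, but 7 is required to differ  fails
[5] gcd(4, 12) = 4  holds
[6] |4 - 6| = 2; 2 ≤ 5  holds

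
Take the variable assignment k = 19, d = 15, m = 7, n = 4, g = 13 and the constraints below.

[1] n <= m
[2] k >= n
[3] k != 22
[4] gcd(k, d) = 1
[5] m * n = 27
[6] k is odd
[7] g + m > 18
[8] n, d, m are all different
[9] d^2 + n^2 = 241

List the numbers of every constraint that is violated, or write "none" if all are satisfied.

[1] n = 4, m = 7; 4 ≤ 7  ✓
[2] k = 19, n = 4; 19 ≥ 4  ✓
[3] k = 19, and 19 ≠ 22  ✓
[4] gcd(19, 15) = 1  ✓
[5] m * n = 7 * 4 = 28, not 27  ✗
[6] k = 19 is odd  ✓
[7] g + m = 13 + 7 = 20; 20 > 18  ✓
[8] values 4, 15, 7 are pairwise distinct  ✓
[9] d^2 + n^2 = 15^2 + 4^2 = 225 + 16 = 241  ✓

The assignment fails constraint 5.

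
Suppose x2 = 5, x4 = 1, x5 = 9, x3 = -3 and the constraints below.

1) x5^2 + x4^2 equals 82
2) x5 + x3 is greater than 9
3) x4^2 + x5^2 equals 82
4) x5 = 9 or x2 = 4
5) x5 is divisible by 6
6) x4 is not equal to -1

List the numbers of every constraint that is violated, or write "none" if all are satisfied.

1) x5^2 + x4^2 = 9^2 + 1^2 = 81 + 1 = 82  yes
2) x5 + x3 = 9 + (-3) = 6; 6 ≤ 9, bound 9 not met  no
3) x4^2 + x5^2 = 1^2 + 9^2 = 1 + 81 = 82  yes
4) x5 = 9 = 9 (first disjunct)  yes
5) 9 = 6*1 + 3, so 6 does not divide 9  no
6) x4 = 1, and 1 ≠ -1  yes

The assignment fails constraints 2, 5.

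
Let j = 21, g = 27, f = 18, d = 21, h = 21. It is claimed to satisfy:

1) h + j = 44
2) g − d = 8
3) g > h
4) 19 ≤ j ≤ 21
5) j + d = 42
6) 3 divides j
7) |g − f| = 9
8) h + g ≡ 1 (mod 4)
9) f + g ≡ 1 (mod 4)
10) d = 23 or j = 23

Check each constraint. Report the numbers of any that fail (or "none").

Constraints 1, 2, 8, 10 are violated.

1) h + j = 21 + 21 = 42, not 44  false
2) g − d = 27 − 21 = 6, not 8  false
3) g = 27, h = 21; 27 > 21  true
4) j = 21 lies in [19, 21]  true
5) j + d = 21 + 21 = 42  true
6) 21 / 3 = 7, so 3 divides 21  true
7) |27 − 18| = 9  true
8) h + g = 48; 48 mod 4 = 0, not 1  false
9) f + g = 45; 45 mod 4 = 1  true
10) d = 21 ≠ 23 and j = 21 ≠ 23; both disjuncts false  false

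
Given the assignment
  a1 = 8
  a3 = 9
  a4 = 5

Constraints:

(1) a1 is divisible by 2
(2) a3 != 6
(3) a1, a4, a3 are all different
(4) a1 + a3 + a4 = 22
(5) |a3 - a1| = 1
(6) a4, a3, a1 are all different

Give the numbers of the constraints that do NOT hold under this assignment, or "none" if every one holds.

(1) 8 / 2 = 4, so 2 divides 8  yes
(2) a3 = 9, and 9 ≠ 6  yes
(3) values 8, 5, 9 are pairwise distinct  yes
(4) a1 + a3 + a4 = 8 + 9 + 5 = 22  yes
(5) |9 - 8| = 1  yes
(6) values 5, 9, 8 are pairwise distinct  yes

None — every constraint holds.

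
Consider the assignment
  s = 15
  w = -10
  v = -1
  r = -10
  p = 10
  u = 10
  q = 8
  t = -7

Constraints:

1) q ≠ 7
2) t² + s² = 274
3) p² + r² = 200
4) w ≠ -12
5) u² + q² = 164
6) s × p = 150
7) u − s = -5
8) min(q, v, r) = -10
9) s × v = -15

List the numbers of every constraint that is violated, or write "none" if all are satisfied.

No violations.

1) q = 8, and 8 ≠ 7 — satisfied.
2) t² + s² = (-7)² + 15² = 49 + 225 = 274 — satisfied.
3) p² + r² = 10² + (-10)² = 100 + 100 = 200 — satisfied.
4) w = -10, and -10 ≠ -12 — satisfied.
5) u² + q² = 10² + 8² = 100 + 64 = 164 — satisfied.
6) s × p = 15 × 10 = 150 — satisfied.
7) u − s = 10 − 15 = -5 — satisfied.
8) min(8, -1, -10) = -10 — satisfied.
9) s × v = 15 × (-1) = -15 — satisfied.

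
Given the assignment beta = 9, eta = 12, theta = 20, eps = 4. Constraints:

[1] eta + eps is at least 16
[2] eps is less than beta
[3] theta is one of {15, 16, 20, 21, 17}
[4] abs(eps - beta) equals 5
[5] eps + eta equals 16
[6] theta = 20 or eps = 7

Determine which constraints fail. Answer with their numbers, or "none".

None — every constraint holds.

[1] eta + eps = 12 + 4 = 16; 16 ≥ 16 — satisfied.
[2] eps = 4, beta = 9; 4 < 9 — satisfied.
[3] theta = 20 is in {15, 16, 20, 21, 17} — satisfied.
[4] abs(4 - 9) = 5 — satisfied.
[5] eps + eta = 4 + 12 = 16 — satisfied.
[6] theta = 20 = 20 (first disjunct) — satisfied.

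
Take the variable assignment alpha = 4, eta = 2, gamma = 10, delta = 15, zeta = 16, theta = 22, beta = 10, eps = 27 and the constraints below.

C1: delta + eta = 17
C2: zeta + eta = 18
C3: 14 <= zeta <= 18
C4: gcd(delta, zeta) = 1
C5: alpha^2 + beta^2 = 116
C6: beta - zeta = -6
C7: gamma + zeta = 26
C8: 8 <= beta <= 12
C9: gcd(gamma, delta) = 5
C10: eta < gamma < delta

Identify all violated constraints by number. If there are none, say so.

No violations.

C1: delta + eta = 15 + 2 = 17  true
C2: zeta + eta = 16 + 2 = 18  true
C3: zeta = 16 lies in [14, 18]  true
C4: gcd(15, 16) = 1  true
C5: alpha^2 + beta^2 = 4^2 + 10^2 = 16 + 100 = 116  true
C6: beta - zeta = 10 - 16 = -6  true
C7: gamma + zeta = 10 + 16 = 26  true
C8: beta = 10 lies in [8, 12]  true
C9: gcd(10, 15) = 5  true
C10: values 2 < 10 < 15  true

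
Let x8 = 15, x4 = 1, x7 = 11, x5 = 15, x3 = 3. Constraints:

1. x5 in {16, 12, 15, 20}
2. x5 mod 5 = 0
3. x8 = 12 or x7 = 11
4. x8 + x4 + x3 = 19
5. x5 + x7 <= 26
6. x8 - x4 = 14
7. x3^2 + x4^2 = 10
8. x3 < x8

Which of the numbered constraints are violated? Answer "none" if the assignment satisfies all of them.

1. x5 = 15 is in {16, 12, 15, 20}  ✔
2. 15 mod 5 = 0  ✔
3. x8 = 15 ≠ 12, but x7 = 11 = 11 (second disjunct)  ✔
4. x8 + x4 + x3 = 15 + 1 + 3 = 19  ✔
5. x5 + x7 = 15 + 11 = 26; 26 ≤ 26  ✔
6. x8 - x4 = 15 - 1 = 14  ✔
7. x3^2 + x4^2 = 3^2 + 1^2 = 9 + 1 = 10  ✔
8. x3 = 3, x8 = 15; 3 < 15  ✔

No violations.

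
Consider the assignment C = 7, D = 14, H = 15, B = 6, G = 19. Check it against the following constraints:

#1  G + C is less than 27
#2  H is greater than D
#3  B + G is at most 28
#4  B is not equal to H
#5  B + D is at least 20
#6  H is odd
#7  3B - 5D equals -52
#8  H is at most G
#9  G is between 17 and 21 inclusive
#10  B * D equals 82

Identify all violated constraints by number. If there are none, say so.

#1 G + C = 19 + 7 = 26; 26 < 27 — OK.
#2 H = 15, D = 14; 15 > 14 — OK.
#3 B + G = 6 + 19 = 25; 25 ≤ 28 — OK.
#4 B = 6, H = 15; distinct — OK.
#5 B + D = 6 + 14 = 20; 20 ≥ 20 — OK.
#6 H = 15 is odd — OK.
#7 3B - 5D = 3(6) - 5(14) = -52 — OK.
#8 H = 15, G = 19; 15 ≤ 19 — OK.
#9 G = 19 lies in [17, 21] — OK.
#10 B * D = 6 * 14 = 84, not 82 — violated.

Constraint 10 is violated.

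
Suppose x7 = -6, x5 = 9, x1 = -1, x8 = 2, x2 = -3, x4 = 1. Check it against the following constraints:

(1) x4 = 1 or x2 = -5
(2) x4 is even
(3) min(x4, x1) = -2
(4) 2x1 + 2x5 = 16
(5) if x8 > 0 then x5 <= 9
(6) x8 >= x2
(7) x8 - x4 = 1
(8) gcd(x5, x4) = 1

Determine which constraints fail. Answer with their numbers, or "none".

(1) x4 = 1 = 1 (first disjunct) — holds.
(2) x4 = 1 is odd — does not hold.
(3) min(1, -1) = -1, not -2 — does not hold.
(4) 2x1 + 2x5 = 2(-1) + 2(9) = 16 — holds.
(5) x8 = 2 > 0, so we need x5 ≤ 9; x5 = 9 ≤ 9 — holds.
(6) x8 = 2, x2 = -3; 2 ≥ -3 — holds.
(7) x8 - x4 = 2 - 1 = 1 — holds.
(8) gcd(9, 1) = 1 — holds.

Constraints 2, 3 are violated.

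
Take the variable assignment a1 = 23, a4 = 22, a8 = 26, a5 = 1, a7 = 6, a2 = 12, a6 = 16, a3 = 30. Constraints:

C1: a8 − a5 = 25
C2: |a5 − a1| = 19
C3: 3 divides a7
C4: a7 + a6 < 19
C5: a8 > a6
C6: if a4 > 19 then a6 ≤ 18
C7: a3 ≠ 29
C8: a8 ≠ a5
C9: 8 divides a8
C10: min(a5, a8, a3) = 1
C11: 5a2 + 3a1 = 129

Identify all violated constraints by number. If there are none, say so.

C1: a8 − a5 = 26 − 1 = 25  ✓
C2: |1 − 23| = 22, not 19  ✗
C3: 6 / 3 = 2, so 3 divides 6  ✓
C4: a7 + a6 = 6 + 16 = 22; 22 ≥ 19, bound 19 not met  ✗
C5: a8 = 26, a6 = 16; 26 > 16  ✓
C6: a4 = 22 > 19, so we need a6 ≤ 18; a6 = 16 ≤ 18  ✓
C7: a3 = 30, and 30 ≠ 29  ✓
C8: a8 = 26, a5 = 1; distinct  ✓
C9: 26 = 8×3 + 2, so 8 does not divide 26  ✗
C10: min(1, 26, 30) = 1  ✓
C11: 5a2 + 3a1 = 5(12) + 3(23) = 129  ✓

Constraints 2, 4, 9 do not hold.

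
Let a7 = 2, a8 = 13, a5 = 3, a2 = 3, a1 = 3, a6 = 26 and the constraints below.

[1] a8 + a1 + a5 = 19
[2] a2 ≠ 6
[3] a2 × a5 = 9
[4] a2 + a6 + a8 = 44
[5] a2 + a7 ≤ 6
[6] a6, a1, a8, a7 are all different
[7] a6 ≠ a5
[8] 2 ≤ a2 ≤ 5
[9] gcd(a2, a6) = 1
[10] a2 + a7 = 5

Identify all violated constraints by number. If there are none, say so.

[1] a8 + a1 + a5 = 13 + 3 + 3 = 19 — holds.
[2] a2 = 3, and 3 ≠ 6 — holds.
[3] a2 × a5 = 3 × 3 = 9 — holds.
[4] a2 + a6 + a8 = 3 + 26 + 13 = 42, not 44 — does not hold.
[5] a2 + a7 = 3 + 2 = 5; 5 ≤ 6 — holds.
[6] values 26, 3, 13, 2 are pairwise distinct — holds.
[7] a6 = 26, a5 = 3; distinct — holds.
[8] a2 = 3 lies in [2, 5] — holds.
[9] gcd(3, 26) = 1 — holds.
[10] a2 + a7 = 3 + 2 = 5 — holds.

No — constraint 4 is not satisfied.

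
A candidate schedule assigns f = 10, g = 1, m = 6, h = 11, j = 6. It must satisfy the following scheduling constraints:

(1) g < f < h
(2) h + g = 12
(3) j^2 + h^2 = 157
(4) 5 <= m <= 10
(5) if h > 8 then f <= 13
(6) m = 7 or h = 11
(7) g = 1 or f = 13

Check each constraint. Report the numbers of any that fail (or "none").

None — every constraint holds.

(1) values 1 < 10 < 11 — OK.
(2) h + g = 11 + 1 = 12 — OK.
(3) j^2 + h^2 = 6^2 + 11^2 = 36 + 121 = 157 — OK.
(4) m = 6 lies in [5, 10] — OK.
(5) h = 11 > 8, so we need f ≤ 13; f = 10 ≤ 13 — OK.
(6) m = 6 ≠ 7, but h = 11 = 11 (second disjunct) — OK.
(7) g = 1 = 1 (first disjunct) — OK.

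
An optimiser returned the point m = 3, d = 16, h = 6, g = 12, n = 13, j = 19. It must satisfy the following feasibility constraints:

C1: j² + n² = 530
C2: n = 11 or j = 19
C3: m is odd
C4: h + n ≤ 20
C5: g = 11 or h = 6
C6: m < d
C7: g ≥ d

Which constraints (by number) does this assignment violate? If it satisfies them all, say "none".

No — constraint 7 is not satisfied.

C1: j² + n² = 19² + 13² = 361 + 169 = 530 — holds.
C2: n = 13 ≠ 11, but j = 19 = 19 (second disjunct) — holds.
C3: m = 3 is odd — holds.
C4: h + n = 6 + 13 = 19; 19 ≤ 20 — holds.
C5: g = 12 ≠ 11, but h = 6 = 6 (second disjunct) — holds.
C6: m = 3, d = 16; 3 < 16 — holds.
C7: g = 12, d = 16; 12 < 16 (want ≥) — fails.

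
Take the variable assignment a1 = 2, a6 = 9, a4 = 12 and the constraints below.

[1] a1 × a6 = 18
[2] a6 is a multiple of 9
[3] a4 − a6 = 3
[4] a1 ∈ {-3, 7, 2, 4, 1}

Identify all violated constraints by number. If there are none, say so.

None — every constraint holds.

[1] a1 × a6 = 2 × 9 = 18  ✓
[2] 9 / 9 = 1, so 9 divides 9  ✓
[3] a4 − a6 = 12 − 9 = 3  ✓
[4] a1 = 2 is in {-3, 7, 2, 4, 1}  ✓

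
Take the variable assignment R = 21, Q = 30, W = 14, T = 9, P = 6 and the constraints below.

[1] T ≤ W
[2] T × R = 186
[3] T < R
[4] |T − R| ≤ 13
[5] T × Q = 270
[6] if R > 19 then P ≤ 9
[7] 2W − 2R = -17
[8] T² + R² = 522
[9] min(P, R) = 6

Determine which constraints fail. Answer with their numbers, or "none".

Violated: 2 and 7.

[1] T = 9, W = 14; 9 ≤ 14  ✓
[2] T × R = 9 × 21 = 189, not 186  ✗
[3] T = 9, R = 21; 9 < 21  ✓
[4] |9 − 21| = 12; 12 ≤ 13  ✓
[5] T × Q = 9 × 30 = 270  ✓
[6] R = 21 > 19, so we need P ≤ 9; P = 6 ≤ 9  ✓
[7] 2W − 2R = 2(14) − 2(21) = -14, not -17  ✗
[8] T² + R² = 9² + 21² = 81 + 441 = 522  ✓
[9] min(6, 21) = 6  ✓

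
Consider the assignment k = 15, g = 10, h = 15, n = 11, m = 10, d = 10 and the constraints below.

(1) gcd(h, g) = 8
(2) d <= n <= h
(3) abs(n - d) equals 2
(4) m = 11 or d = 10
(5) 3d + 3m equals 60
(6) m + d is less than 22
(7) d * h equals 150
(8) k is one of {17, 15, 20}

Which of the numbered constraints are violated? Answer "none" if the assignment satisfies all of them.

Violated: 1 and 3.

(1) gcd(15, 10) = 5, not 8  ✘
(2) values 10 <= 11 <= 15  ✔
(3) abs(11 - 10) = 1, not 2  ✘
(4) m = 10 ≠ 11, but d = 10 = 10 (second disjunct)  ✔
(5) 3d + 3m = 3(10) + 3(10) = 60  ✔
(6) m + d = 10 + 10 = 20; 20 < 22  ✔
(7) d * h = 10 * 15 = 150  ✔
(8) k = 15 is in {17, 15, 20}  ✔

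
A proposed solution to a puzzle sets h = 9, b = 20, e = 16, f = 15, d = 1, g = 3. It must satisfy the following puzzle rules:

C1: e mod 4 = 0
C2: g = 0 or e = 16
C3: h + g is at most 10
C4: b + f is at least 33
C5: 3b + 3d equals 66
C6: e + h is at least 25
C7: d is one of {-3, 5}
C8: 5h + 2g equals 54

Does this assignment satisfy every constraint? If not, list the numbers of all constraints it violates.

C1: 16 mod 4 = 0 — holds.
C2: g = 3 ≠ 0, but e = 16 = 16 (second disjunct) — holds.
C3: h + g = 9 + 3 = 12; 12 > 10, bound 10 not met — fails.
C4: b + f = 20 + 15 = 35; 35 ≥ 33 — holds.
C5: 3b + 3d = 3(20) + 3(1) = 63, not 66 — fails.
C6: e + h = 16 + 9 = 25; 25 ≥ 25 — holds.
C7: d = 1 is not in {-3, 5} — fails.
C8: 5h + 2g = 5(9) + 2(3) = 51, not 54 — fails.

The assignment fails constraints 3, 5, 7, and 8.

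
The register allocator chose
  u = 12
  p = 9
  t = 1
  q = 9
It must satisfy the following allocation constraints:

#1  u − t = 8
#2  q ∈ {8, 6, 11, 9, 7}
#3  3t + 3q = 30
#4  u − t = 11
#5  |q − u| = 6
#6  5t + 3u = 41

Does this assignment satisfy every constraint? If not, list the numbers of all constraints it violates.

#1 u − t = 12 − 1 = 11, not 8  no
#2 q = 9 is in {8, 6, 11, 9, 7}  yes
#3 3t + 3q = 3(1) + 3(9) = 30  yes
#4 u − t = 12 − 1 = 11  yes
#5 |9 − 12| = 3, not 6  no
#6 5t + 3u = 5(1) + 3(12) = 41  yes

The assignment fails constraints 1 and 5.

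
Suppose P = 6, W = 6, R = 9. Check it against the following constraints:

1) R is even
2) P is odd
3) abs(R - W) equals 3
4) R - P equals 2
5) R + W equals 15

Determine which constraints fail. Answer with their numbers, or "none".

Violated: 1, 2, and 4.

1) R = 9 is odd  ✗
2) P = 6 is even  ✗
3) abs(9 - 6) = 3  ✓
4) R - P = 9 - 6 = 3, not 2  ✗
5) R + W = 9 + 6 = 15  ✓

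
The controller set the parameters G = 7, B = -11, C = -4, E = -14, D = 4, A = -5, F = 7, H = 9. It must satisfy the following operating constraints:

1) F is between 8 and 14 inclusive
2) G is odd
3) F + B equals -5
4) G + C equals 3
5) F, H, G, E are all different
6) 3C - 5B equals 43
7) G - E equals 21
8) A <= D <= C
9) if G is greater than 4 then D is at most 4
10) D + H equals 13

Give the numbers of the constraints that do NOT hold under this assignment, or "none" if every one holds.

1) F = 7 is outside [8, 14] — violated.
2) G = 7 is odd — satisfied.
3) F + B = 7 + (-11) = -4, not -5 — violated.
4) G + C = 7 + (-4) = 3 — satisfied.
5) F = G = 7, not all different — violated.
6) 3C - 5B = 3(-4) - 5(-11) = 43 — satisfied.
7) G - E = 7 - (-14) = 21 — satisfied.
8) values -5, 4, -4; D = 4 is not <= C = -4 — violated.
9) G = 7 > 4, so we need D ≤ 4; D = 4 ≤ 4 — satisfied.
10) D + H = 4 + 9 = 13 — satisfied.

No — constraints 1, 3, 5, and 8 are not satisfied.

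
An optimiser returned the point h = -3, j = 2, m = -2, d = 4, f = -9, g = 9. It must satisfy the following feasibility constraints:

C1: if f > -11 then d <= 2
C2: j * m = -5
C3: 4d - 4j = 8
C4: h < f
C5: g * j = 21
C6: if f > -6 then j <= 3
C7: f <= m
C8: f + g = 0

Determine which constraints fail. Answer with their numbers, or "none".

C1: f = -9 > -11, so we need d ≤ 2; but d = 4 > 2 — violated.
C2: j * m = 2 * (-2) = -4, not -5 — violated.
C3: 4d - 4j = 4(4) - 4(2) = 8 — satisfied.
C4: h = -3, f = -9; -3 ≥ -9 (want <) — violated.
C5: g * j = 9 * 2 = 18, not 21 — violated.
C6: f = -9, not > -6; antecedent false, conditional vacuously true — satisfied.
C7: f = -9, m = -2; -9 ≤ -2 — satisfied.
C8: f + g = -9 + 9 = 0 — satisfied.

No — constraints 1, 2, 4, 5 are not satisfied.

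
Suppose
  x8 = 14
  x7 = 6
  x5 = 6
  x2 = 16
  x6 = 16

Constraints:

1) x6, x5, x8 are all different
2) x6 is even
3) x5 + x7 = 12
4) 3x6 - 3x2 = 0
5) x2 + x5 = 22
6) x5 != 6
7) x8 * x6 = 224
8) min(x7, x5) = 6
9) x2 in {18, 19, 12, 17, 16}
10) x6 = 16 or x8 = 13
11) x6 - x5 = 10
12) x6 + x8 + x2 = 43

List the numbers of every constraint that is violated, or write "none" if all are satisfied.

Violated: 6 and 12.

1) values 16, 6, 14 are pairwise distinct  true
2) x6 = 16 is even  true
3) x5 + x7 = 6 + 6 = 12  true
4) 3x6 - 3x2 = 3(16) - 3(16) = 0  true
5) x2 + x5 = 16 + 6 = 22  true
6) x5 = 6, but 6 is required to differ  false
7) x8 * x6 = 14 * 16 = 224  true
8) min(6, 6) = 6  true
9) x2 = 16 is in {18, 19, 12, 17, 16}  true
10) x6 = 16 = 16 (first disjunct)  true
11) x6 - x5 = 16 - 6 = 10  true
12) x6 + x8 + x2 = 16 + 14 + 16 = 46, not 43  false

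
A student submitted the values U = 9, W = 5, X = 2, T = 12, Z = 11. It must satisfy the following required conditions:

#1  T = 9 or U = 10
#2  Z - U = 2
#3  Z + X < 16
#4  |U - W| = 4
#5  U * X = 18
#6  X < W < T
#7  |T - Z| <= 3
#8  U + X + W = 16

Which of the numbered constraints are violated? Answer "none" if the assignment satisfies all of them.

#1 T = 12 ≠ 9 and U = 9 ≠ 10; both disjuncts false — fails.
#2 Z - U = 11 - 9 = 2 — holds.
#3 Z + X = 11 + 2 = 13; 13 < 16 — holds.
#4 |9 - 5| = 4 — holds.
#5 U * X = 9 * 2 = 18 — holds.
#6 values 2 < 5 < 12 — holds.
#7 |12 - 11| = 1; 1 ≤ 3 — holds.
#8 U + X + W = 9 + 2 + 5 = 16 — holds.

Constraint 1 does not hold.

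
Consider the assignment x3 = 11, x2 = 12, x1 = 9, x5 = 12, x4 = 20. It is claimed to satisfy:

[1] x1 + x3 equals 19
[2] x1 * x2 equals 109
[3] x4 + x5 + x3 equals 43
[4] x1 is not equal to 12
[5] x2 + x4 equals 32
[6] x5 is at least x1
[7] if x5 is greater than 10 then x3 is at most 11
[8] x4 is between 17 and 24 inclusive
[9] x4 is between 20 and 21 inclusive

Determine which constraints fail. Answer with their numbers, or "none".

[1] x1 + x3 = 9 + 11 = 20, not 19 — does not hold.
[2] x1 * x2 = 9 * 12 = 108, not 109 — does not hold.
[3] x4 + x5 + x3 = 20 + 12 + 11 = 43 — holds.
[4] x1 = 9, and 9 ≠ 12 — holds.
[5] x2 + x4 = 12 + 20 = 32 — holds.
[6] x5 = 12, x1 = 9; 12 ≥ 9 — holds.
[7] x5 = 12 > 10, so we need x3 ≤ 11; x3 = 11 ≤ 11 — holds.
[8] x4 = 20 lies in [17, 24] — holds.
[9] x4 = 20 lies in [20, 21] — holds.

No — constraints 1, 2 are not satisfied.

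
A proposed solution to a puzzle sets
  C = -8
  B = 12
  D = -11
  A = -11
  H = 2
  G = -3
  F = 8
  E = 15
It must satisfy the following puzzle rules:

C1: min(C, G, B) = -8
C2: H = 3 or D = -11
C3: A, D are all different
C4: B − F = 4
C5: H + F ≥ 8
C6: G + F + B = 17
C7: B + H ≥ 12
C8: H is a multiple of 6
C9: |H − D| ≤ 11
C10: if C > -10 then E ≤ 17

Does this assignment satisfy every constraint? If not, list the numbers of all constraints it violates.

No — constraints 3, 8, 9 are not satisfied.

C1: min(-8, -3, 12) = -8 — holds.
C2: H = 2 ≠ 3, but D = -11 = -11 (second disjunct) — holds.
C3: A = D = -11, not all different — does not hold.
C4: B − F = 12 − 8 = 4 — holds.
C5: H + F = 2 + 8 = 10; 10 ≥ 8 — holds.
C6: G + F + B = -3 + 8 + 12 = 17 — holds.
C7: B + H = 12 + 2 = 14; 14 ≥ 12 — holds.
C8: 2 = 6×0 + 2, so 6 does not divide 2 — does not hold.
C9: |2 − (-11)| = 13; 13 > 11, exceeds bound 11 — does not hold.
C10: C = -8 > -10, so we need E ≤ 17; E = 15 ≤ 17 — holds.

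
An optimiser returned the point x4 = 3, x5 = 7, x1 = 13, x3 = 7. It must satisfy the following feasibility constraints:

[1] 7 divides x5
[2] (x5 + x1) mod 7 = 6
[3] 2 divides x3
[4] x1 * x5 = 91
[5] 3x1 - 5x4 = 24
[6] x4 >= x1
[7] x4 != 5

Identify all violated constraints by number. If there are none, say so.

[1] 7 / 7 = 1, so 7 divides 7 — satisfied.
[2] x5 + x1 = 20; 20 mod 7 = 6 — satisfied.
[3] 7 = 2*3 + 1, so 2 does not divide 7 — violated.
[4] x1 * x5 = 13 * 7 = 91 — satisfied.
[5] 3x1 - 5x4 = 3(13) - 5(3) = 24 — satisfied.
[6] x4 = 3, x1 = 13; 3 < 13 (want ≥) — violated.
[7] x4 = 3, and 3 ≠ 5 — satisfied.

Violated: 3 and 6.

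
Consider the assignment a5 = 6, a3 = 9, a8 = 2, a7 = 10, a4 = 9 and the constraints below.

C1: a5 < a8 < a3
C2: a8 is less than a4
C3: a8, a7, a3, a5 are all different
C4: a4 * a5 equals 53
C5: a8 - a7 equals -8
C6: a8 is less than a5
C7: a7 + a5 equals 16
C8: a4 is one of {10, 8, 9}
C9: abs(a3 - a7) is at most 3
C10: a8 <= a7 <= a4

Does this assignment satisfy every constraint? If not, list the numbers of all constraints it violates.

C1: values 6, 2, 9; a5 = 6 is not < a8 = 2 — violated.
C2: a8 = 2, a4 = 9; 2 < 9 — OK.
C3: values 2, 10, 9, 6 are pairwise distinct — OK.
C4: a4 * a5 = 9 * 6 = 54, not 53 — violated.
C5: a8 - a7 = 2 - 10 = -8 — OK.
C6: a8 = 2, a5 = 6; 2 < 6 — OK.
C7: a7 + a5 = 10 + 6 = 16 — OK.
C8: a4 = 9 is in {10, 8, 9} — OK.
C9: abs(9 - 10) = 1; 1 ≤ 3 — OK.
C10: values 2, 10, 9; a7 = 10 is not <= a4 = 9 — violated.

No — constraints 1, 4, 10 are not satisfied.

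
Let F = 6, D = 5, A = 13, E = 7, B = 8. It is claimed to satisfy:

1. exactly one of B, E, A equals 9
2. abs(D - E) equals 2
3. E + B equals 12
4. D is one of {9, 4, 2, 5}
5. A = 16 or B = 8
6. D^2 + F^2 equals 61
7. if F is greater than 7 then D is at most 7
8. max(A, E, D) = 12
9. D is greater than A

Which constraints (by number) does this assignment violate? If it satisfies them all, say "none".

Constraints 1, 3, 8, 9 do not hold.

1. B=8, E=7, A=13; 0 of them equal 9, not exactly one — violated.
2. abs(5 - 7) = 2 — OK.
3. E + B = 7 + 8 = 15, not 12 — violated.
4. D = 5 is in {9, 4, 2, 5} — OK.
5. A = 13 ≠ 16, but B = 8 = 8 (second disjunct) — OK.
6. D^2 + F^2 = 5^2 + 6^2 = 25 + 36 = 61 — OK.
7. F = 6, not > 7; antecedent false, conditional vacuously true — OK.
8. max(13, 7, 5) = 13, not 12 — violated.
9. D = 5, A = 13; 5 ≤ 13 (want >) — violated.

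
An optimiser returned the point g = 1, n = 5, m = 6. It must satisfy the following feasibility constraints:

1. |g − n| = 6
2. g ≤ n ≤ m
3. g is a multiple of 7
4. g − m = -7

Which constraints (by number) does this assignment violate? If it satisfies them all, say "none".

No — constraints 1, 3, and 4 are not satisfied.

1. |1 − 5| = 4, not 6  ✘
2. values 1 ≤ 5 ≤ 6  ✔
3. 1 = 7×0 + 1, so 7 does not divide 1  ✘
4. g − m = 1 − 6 = -5, not -7  ✘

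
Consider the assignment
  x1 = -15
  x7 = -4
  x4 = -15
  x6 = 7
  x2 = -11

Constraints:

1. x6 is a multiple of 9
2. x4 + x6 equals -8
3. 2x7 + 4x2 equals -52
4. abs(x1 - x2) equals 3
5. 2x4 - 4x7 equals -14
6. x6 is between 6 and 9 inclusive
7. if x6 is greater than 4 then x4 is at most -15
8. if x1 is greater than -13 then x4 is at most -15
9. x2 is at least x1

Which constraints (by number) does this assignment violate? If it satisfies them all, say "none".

Violated: 1, 4.

1. 7 = 9*0 + 7, so 9 does not divide 7 — fails.
2. x4 + x6 = -15 + 7 = -8 — holds.
3. 2x7 + 4x2 = 2(-4) + 4(-11) = -52 — holds.
4. abs(-15 - (-11)) = 4, not 3 — fails.
5. 2x4 - 4x7 = 2(-15) - 4(-4) = -14 — holds.
6. x6 = 7 lies in [6, 9] — holds.
7. x6 = 7 > 4, so we need x4 ≤ -15; x4 = -15 ≤ -15 — holds.
8. x1 = -15, not > -13; antecedent false, conditional vacuously true — holds.
9. x2 = -11, x1 = -15; -11 ≥ -15 — holds.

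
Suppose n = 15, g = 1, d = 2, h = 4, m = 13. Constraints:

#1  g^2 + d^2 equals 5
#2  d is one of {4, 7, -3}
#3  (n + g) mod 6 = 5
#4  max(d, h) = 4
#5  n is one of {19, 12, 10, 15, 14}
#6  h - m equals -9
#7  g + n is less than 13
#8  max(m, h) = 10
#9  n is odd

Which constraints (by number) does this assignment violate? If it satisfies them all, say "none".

#1 g^2 + d^2 = 1^2 + 2^2 = 1 + 4 = 5  true
#2 d = 2 is not in {4, 7, -3}  false
#3 n + g = 16; 16 mod 6 = 4, not 5  false
#4 max(2, 4) = 4  true
#5 n = 15 is in {19, 12, 10, 15, 14}  true
#6 h - m = 4 - 13 = -9  true
#7 g + n = 1 + 15 = 16; 16 ≥ 13, bound 13 not met  false
#8 max(13, 4) = 13, not 10  false
#9 n = 15 is odd  true

Constraints 2, 3, 7, 8 are violated.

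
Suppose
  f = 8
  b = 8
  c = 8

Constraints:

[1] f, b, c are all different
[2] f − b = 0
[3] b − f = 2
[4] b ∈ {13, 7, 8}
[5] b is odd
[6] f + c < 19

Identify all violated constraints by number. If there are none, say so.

[1] f = b = 8, not all different — violated.
[2] f − b = 8 − 8 = 0 — OK.
[3] b − f = 8 − 8 = 0, not 2 — violated.
[4] b = 8 is in {13, 7, 8} — OK.
[5] b = 8 is even — violated.
[6] f + c = 8 + 8 = 16; 16 < 19 — OK.

Constraints 1, 3, 5 are violated.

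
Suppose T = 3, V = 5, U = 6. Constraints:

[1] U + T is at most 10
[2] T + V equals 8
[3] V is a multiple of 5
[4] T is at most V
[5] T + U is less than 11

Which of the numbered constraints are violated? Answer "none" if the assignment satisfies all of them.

[1] U + T = 6 + 3 = 9; 9 ≤ 10  holds
[2] T + V = 3 + 5 = 8  holds
[3] 5 / 5 = 1, so 5 divides 5  holds
[4] T = 3, V = 5; 3 ≤ 5  holds
[5] T + U = 3 + 6 = 9; 9 < 11  holds

No violations.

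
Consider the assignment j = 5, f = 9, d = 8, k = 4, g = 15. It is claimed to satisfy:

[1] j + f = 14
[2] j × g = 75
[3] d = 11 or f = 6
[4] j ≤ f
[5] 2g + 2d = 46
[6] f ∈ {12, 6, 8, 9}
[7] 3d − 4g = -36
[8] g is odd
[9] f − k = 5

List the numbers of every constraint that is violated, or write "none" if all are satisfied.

[1] j + f = 5 + 9 = 14 — holds.
[2] j × g = 5 × 15 = 75 — holds.
[3] d = 8 ≠ 11 and f = 9 ≠ 6; both disjuncts false — does not hold.
[4] j = 5, f = 9; 5 ≤ 9 — holds.
[5] 2g + 2d = 2(15) + 2(8) = 46 — holds.
[6] f = 9 is in {12, 6, 8, 9} — holds.
[7] 3d − 4g = 3(8) − 4(15) = -36 — holds.
[8] g = 15 is odd — holds.
[9] f − k = 9 − 4 = 5 — holds.

No — constraint 3 is not satisfied.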